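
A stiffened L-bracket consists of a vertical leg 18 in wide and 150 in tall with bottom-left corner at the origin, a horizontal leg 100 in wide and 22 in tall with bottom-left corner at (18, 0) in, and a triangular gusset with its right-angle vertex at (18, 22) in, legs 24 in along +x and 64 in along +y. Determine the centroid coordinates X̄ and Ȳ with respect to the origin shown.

X̄ = 34.20 in, Ȳ = 45.87 in

Part | A | x̄ᵢ | ȳᵢ | A·x̄ᵢ | A·ȳᵢ
vertical leg | 2700.00 | 9.00 | 75.00 | 24300.00 | 202500.00
horizontal leg | 2200.00 | 68.00 | 11.00 | 149600.00 | 24200.00
gusset | 768.00 | 26.00 | 43.33 | 19968.00 | 33280.00
Σ | 5668.00 |  |  | 193868.00 | 259980.00
X̄ = 193868.00 / 5668.00 = 34.20 in
Ȳ = 259980.00 / 5668.00 = 45.87 in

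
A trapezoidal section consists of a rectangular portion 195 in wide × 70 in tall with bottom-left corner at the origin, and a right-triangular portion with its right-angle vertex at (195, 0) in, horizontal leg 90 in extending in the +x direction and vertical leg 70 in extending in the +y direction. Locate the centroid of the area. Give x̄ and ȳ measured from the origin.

Part | A | x̄ᵢ | ȳᵢ | A·x̄ᵢ | A·ȳᵢ
rectangular portion | 13650.00 | 97.50 | 35.00 | 1330875.00 | 477750.00
triangular portion | 3150.00 | 225.00 | 23.33 | 708750.00 | 73500.00
Σ | 16800.00 |  |  | 2039625.00 | 551250.00
x̄ = 2039625.00 / 16800.00 = 121.41 in
ȳ = 551250.00 / 16800.00 = 32.81 in

x̄ = 121.41 in, ȳ = 32.81 in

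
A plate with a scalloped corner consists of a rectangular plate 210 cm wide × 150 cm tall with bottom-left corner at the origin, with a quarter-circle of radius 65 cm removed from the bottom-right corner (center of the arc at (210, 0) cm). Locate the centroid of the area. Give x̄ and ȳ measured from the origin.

x̄ = 95.88 cm, ȳ = 80.58 cm

plate: A = 210 × 150 = 31500.00, centroid at (105.00, 75.00).
removed quarter-circle: A = −¼π·65² = -3318.31, centroid at (182.41, 27.59).
ΣA = 28181.69 cm²
ΣAx̄ = (31500.00)(105.00) + (-3318.31)(182.41) = 2702197.15 cm³
ΣAȳ = (31500.00)(75.00) + (-3318.31)(27.59) = 2270958.33 cm³
x̄ = 2702197.15 / 28181.69 = 95.88 cm
ȳ = 2270958.33 / 28181.69 = 80.58 cm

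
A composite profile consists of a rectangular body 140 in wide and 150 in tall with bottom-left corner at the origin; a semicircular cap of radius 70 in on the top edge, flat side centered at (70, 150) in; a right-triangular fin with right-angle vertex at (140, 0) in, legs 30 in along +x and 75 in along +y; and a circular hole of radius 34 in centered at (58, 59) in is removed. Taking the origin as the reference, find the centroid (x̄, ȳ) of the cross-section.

rectangular body: A = 140 × 150 = 21000.00, centroid at (70.00, 75.00).
semicircular top: A = ½π·70² = 7696.90, centroid at (70.00, 179.71).
triangular fin: A = ½·30·75 = 1125.00, centroid at (150.00, 25.00).
hole: A = −π·34² = -3631.68, centroid at (58.00, 59.00).
ΣA = 26190.22 in²
ΣAx̄ = (21000.00)(70.00) + (7696.90)(70.00) + (1125.00)(150.00) + (-3631.68)(58.00) = 1966895.64 in³
ΣAȳ = (21000.00)(75.00) + (7696.90)(179.71) + (1125.00)(25.00) + (-3631.68)(59.00) = 2772057.78 in³
x̄ = 1966895.64 / 26190.22 = 75.10 in
ȳ = 2772057.78 / 26190.22 = 105.84 in

x̄ = 75.10 in, ȳ = 105.84 in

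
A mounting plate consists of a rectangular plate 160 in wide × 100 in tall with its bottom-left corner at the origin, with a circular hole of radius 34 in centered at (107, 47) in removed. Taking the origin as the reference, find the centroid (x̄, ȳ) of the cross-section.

Part | A | x̄ᵢ | ȳᵢ | A·x̄ᵢ | A·ȳᵢ
plate | 16000.00 | 80.00 | 50.00 | 1280000.00 | 800000.00
hole | -3631.68 | 107.00 | 47.00 | -388589.88 | -170689.01
Σ | 12368.32 |  |  | 891410.12 | 629310.99
x̄ = 891410.12 / 12368.32 = 72.07 in
ȳ = 629310.99 / 12368.32 = 50.88 in

x̄ = 72.07 in, ȳ = 50.88 in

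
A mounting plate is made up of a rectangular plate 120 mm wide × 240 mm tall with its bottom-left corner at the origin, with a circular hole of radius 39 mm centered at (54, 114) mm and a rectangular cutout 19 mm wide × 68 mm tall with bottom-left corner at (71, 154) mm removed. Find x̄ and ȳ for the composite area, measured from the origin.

x̄ = 60.10 mm, ȳ = 117.40 mm

plate: A = 120 × 240 = 28800.00, centroid at (60.00, 120.00).
hole 1: A = −π·39² = -4778.36, centroid at (54.00, 114.00).
hole 2: A = −(19 × 68) = -1292.00, centroid at (80.50, 188.00).
ΣA = 22729.64 mm²
ΣAx̄ = (28800.00)(60.00) + (-4778.36)(54.00) + (-1292.00)(80.50) = 1365962.43 mm³
ΣAȳ = (28800.00)(120.00) + (-4778.36)(114.00) + (-1292.00)(188.00) = 2668370.68 mm³
x̄ = 1365962.43 / 22729.64 = 60.10 mm
ȳ = 2668370.68 / 22729.64 = 117.40 mm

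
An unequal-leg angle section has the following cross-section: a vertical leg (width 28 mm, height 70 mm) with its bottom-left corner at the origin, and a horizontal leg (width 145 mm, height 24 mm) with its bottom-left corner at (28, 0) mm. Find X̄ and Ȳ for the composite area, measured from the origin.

vertical leg: A = 28 × 70 = 1960.00, centroid at (14.00, 35.00).
horizontal leg: A = 145 × 24 = 3480.00, centroid at (100.50, 12.00).
ΣA = 5440.00 mm², ΣAX̄ = 377180.00 mm³, ΣAȲ = 110360.00 mm³.
X̄ = 377180.00/5440.00 = 69.33 mm; Ȳ = 110360.00/5440.00 = 20.29 mm.

X̄ = 69.33 mm, Ȳ = 20.29 mm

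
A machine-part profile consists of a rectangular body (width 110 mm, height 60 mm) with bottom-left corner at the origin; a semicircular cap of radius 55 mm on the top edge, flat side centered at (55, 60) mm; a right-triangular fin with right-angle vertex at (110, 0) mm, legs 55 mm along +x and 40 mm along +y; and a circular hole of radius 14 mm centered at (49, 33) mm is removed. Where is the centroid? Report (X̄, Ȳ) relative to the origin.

X̄ = 62.13 mm, Ȳ = 49.71 mm

rectangular body: A = 110 × 60 = 6600.00, centroid at (55.00, 30.00).
semicircular top: A = ½π·55² = 4751.66, centroid at (55.00, 83.34).
triangular fin: A = ½·55·40 = 1100.00, centroid at (128.33, 13.33).
hole: A = −π·14² = -615.75, centroid at (49.00, 33.00).
ΣA = 11835.91 mm²
ΣAX̄ = (6600.00)(55.00) + (4751.66)(55.00) + (1100.00)(128.33) + (-615.75)(49.00) = 735336.05 mm³
ΣAȲ = (6600.00)(30.00) + (4751.66)(83.34) + (1100.00)(13.33) + (-615.75)(33.00) = 588363.05 mm³
X̄ = 735336.05 / 11835.91 = 62.13 mm
Ȳ = 588363.05 / 11835.91 = 49.71 mm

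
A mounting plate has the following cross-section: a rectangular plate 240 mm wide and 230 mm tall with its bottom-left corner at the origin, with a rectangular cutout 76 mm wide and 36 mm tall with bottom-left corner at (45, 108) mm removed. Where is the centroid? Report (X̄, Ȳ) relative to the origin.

X̄ = 121.93 mm, Ȳ = 114.43 mm

plate: A = 240 × 230 = 55200.00, centroid at (120.00, 115.00).
hole: A = −(76 × 36) = -2736.00, centroid at (83.00, 126.00).
ΣA = 52464.00 mm²
ΣAX̄ = (55200.00)(120.00) + (-2736.00)(83.00) = 6396912.00 mm³
ΣAȲ = (55200.00)(115.00) + (-2736.00)(126.00) = 6003264.00 mm³
X̄ = 6396912.00 / 52464.00 = 121.93 mm
Ȳ = 6003264.00 / 52464.00 = 114.43 mm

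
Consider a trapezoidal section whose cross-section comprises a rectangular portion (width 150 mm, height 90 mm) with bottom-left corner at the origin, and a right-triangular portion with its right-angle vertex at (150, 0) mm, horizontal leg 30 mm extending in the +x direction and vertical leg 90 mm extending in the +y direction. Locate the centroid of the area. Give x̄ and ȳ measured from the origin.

rectangular portion: A = 150 × 90 = 13500.00, centroid at (75.00, 45.00).
triangular portion: A = ½·30·90 = 1350.00, centroid at (160.00, 30.00).
ΣA = 14850.00 mm²
ΣAx̄ = (13500.00)(75.00) + (1350.00)(160.00) = 1228500.00 mm³
ΣAȳ = (13500.00)(45.00) + (1350.00)(30.00) = 648000.00 mm³
x̄ = 1228500.00 / 14850.00 = 82.73 mm
ȳ = 648000.00 / 14850.00 = 43.64 mm

x̄ = 82.73 mm, ȳ = 43.64 mm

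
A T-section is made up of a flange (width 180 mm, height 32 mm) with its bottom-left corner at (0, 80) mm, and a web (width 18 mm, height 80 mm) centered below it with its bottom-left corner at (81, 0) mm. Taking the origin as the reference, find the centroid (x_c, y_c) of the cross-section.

Part | A | x̄ᵢ | ȳᵢ | A·x̄ᵢ | A·ȳᵢ
web | 1440.00 | 90.00 | 40.00 | 129600.00 | 57600.00
flange | 5760.00 | 90.00 | 96.00 | 518400.00 | 552960.00
Σ | 7200.00 |  |  | 648000.00 | 610560.00
x_c = 648000.00 / 7200.00 = 90.00 mm
y_c = 610560.00 / 7200.00 = 84.80 mm

x_c = 90.00 mm, y_c = 84.80 mm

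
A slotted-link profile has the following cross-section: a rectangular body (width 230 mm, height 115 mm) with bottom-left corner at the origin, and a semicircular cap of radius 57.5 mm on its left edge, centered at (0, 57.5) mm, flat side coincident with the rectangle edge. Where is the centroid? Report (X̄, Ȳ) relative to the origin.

Part | A | x̄ᵢ | ȳᵢ | A·x̄ᵢ | A·ȳᵢ
rectangular body | 26450.00 | 115.00 | 57.50 | 3041750.00 | 1520875.00
semicircular end | 5193.45 | -24.40 | 57.50 | -126739.58 | 298623.11
Σ | 31643.45 |  |  | 2915010.42 | 1819498.11
X̄ = 2915010.42 / 31643.45 = 92.12 mm
Ȳ = 1819498.11 / 31643.45 = 57.50 mm

X̄ = 92.12 mm, Ȳ = 57.50 mm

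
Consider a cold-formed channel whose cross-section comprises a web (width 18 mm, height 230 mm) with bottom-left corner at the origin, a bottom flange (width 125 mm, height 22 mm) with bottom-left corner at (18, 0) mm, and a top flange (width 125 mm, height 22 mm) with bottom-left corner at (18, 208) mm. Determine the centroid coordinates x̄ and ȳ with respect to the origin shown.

x̄ = 49.79 mm, ȳ = 115.00 mm

Part | A | x̄ᵢ | ȳᵢ | A·x̄ᵢ | A·ȳᵢ
web | 4140.00 | 9.00 | 115.00 | 37260.00 | 476100.00
bottom flange | 2750.00 | 80.50 | 11.00 | 221375.00 | 30250.00
top flange | 2750.00 | 80.50 | 219.00 | 221375.00 | 602250.00
Σ | 9640.00 |  |  | 480010.00 | 1108600.00
x̄ = 480010.00 / 9640.00 = 49.79 mm
ȳ = 1108600.00 / 9640.00 = 115.00 mm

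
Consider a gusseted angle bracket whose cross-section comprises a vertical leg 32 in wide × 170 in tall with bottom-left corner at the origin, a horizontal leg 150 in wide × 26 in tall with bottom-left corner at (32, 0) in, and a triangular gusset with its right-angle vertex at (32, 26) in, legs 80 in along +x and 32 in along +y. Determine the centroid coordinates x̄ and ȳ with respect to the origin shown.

x̄ = 54.56 in, ȳ = 52.73 in

vertical leg: A = 32 × 170 = 5440.00, centroid at (16.00, 85.00).
horizontal leg: A = 150 × 26 = 3900.00, centroid at (107.00, 13.00).
gusset: A = ½·80·32 = 1280.00, centroid at (58.67, 36.67).
ΣA = 10620.00 in²
ΣAx̄ = (5440.00)(16.00) + (3900.00)(107.00) + (1280.00)(58.67) = 579433.33 in³
ΣAȳ = (5440.00)(85.00) + (3900.00)(13.00) + (1280.00)(36.67) = 560033.33 in³
x̄ = 579433.33 / 10620.00 = 54.56 in
ȳ = 560033.33 / 10620.00 = 52.73 in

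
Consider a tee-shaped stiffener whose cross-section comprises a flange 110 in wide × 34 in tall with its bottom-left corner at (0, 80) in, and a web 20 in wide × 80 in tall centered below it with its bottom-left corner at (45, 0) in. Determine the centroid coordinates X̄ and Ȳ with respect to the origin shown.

X̄ = 55.00 in, Ȳ = 79.92 in

Part | A | x̄ᵢ | ȳᵢ | A·x̄ᵢ | A·ȳᵢ
web | 1600.00 | 55.00 | 40.00 | 88000.00 | 64000.00
flange | 3740.00 | 55.00 | 97.00 | 205700.00 | 362780.00
Σ | 5340.00 |  |  | 293700.00 | 426780.00
X̄ = 293700.00 / 5340.00 = 55.00 in
Ȳ = 426780.00 / 5340.00 = 79.92 in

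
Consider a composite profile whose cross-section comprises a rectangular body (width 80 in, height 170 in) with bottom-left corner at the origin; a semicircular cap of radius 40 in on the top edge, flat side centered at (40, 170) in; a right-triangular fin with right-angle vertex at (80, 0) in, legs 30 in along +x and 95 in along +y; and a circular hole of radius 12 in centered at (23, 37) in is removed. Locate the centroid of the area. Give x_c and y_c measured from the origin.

rectangular body: A = 80 × 170 = 13600.00, centroid at (40.00, 85.00).
semicircular top: A = ½π·40² = 2513.27, centroid at (40.00, 186.98).
triangular fin: A = ½·30·95 = 1425.00, centroid at (90.00, 31.67).
hole: A = −π·12² = -452.39, centroid at (23.00, 37.00).
ΣA = 17085.88 in², ΣAx_c = 762376.01 in³, ΣAy_c = 1654309.86 in³.
x_c = 762376.01/17085.88 = 44.62 in; y_c = 1654309.86/17085.88 = 96.82 in.

x_c = 44.62 in, y_c = 96.82 in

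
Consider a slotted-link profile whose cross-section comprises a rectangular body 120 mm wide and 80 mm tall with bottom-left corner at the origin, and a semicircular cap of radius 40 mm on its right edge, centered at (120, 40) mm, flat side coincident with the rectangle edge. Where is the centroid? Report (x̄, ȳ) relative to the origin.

x̄ = 75.97 mm, ȳ = 40.00 mm

rectangular body: A = 120 × 80 = 9600.00, centroid at (60.00, 40.00).
semicircular end: A = ½π·40² = 2513.27, centroid at (136.98, 40.00).
ΣA = 12113.27 mm²
ΣAx̄ = (9600.00)(60.00) + (2513.27)(136.98) = 920259.56 mm³
ΣAȳ = (9600.00)(40.00) + (2513.27)(40.00) = 484530.96 mm³
x̄ = 920259.56 / 12113.27 = 75.97 mm
ȳ = 484530.96 / 12113.27 = 40.00 mm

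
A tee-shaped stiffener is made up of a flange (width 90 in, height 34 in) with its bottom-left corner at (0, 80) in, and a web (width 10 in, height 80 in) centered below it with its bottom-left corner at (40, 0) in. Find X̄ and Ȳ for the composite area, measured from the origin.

Part | A | x̄ᵢ | ȳᵢ | A·x̄ᵢ | A·ȳᵢ
web | 800.00 | 45.00 | 40.00 | 36000.00 | 32000.00
flange | 3060.00 | 45.00 | 97.00 | 137700.00 | 296820.00
Σ | 3860.00 |  |  | 173700.00 | 328820.00
X̄ = 173700.00 / 3860.00 = 45.00 in
Ȳ = 328820.00 / 3860.00 = 85.19 in

X̄ = 45.00 in, Ȳ = 85.19 in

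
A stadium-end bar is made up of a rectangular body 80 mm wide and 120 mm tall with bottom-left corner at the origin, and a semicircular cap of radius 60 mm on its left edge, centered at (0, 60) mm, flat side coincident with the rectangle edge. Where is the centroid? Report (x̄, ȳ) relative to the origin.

rectangular body: A = 80 × 120 = 9600.00, centroid at (40.00, 60.00).
semicircular end: A = ½π·60² = 5654.87, centroid at (-25.46, 60.00).
ΣA = 15254.87 mm²
ΣAx̄ = (9600.00)(40.00) + (5654.87)(-25.46) = 240000.00 mm³
ΣAȳ = (9600.00)(60.00) + (5654.87)(60.00) = 915292.01 mm³
x̄ = 240000.00 / 15254.87 = 15.73 mm
ȳ = 915292.01 / 15254.87 = 60.00 mm

x̄ = 15.73 mm, ȳ = 60.00 mm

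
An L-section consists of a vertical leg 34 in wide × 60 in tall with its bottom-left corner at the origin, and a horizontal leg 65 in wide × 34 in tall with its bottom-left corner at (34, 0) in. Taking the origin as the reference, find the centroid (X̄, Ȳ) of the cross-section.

X̄ = 42.74 in, Ȳ = 23.24 in

Part | A | x̄ᵢ | ȳᵢ | A·x̄ᵢ | A·ȳᵢ
vertical leg | 2040.00 | 17.00 | 30.00 | 34680.00 | 61200.00
horizontal leg | 2210.00 | 66.50 | 17.00 | 146965.00 | 37570.00
Σ | 4250.00 |  |  | 181645.00 | 98770.00
X̄ = 181645.00 / 4250.00 = 42.74 in
Ȳ = 98770.00 / 4250.00 = 23.24 in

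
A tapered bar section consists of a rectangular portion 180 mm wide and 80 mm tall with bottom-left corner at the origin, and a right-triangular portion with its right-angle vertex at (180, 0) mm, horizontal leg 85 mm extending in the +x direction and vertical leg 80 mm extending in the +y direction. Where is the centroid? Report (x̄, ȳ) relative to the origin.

rectangular portion: A = 180 × 80 = 14400.00, centroid at (90.00, 40.00).
triangular portion: A = ½·85·80 = 3400.00, centroid at (208.33, 26.67).
ΣA = 17800.00 mm²
ΣAx̄ = (14400.00)(90.00) + (3400.00)(208.33) = 2004333.33 mm³
ΣAȳ = (14400.00)(40.00) + (3400.00)(26.67) = 666666.67 mm³
x̄ = 2004333.33 / 17800.00 = 112.60 mm
ȳ = 666666.67 / 17800.00 = 37.45 mm

x̄ = 112.60 mm, ȳ = 37.45 mm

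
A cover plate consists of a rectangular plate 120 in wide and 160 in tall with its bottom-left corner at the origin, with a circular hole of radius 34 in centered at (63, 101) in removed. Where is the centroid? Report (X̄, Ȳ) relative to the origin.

X̄ = 59.30 in, Ȳ = 75.10 in

plate: A = 120 × 160 = 19200.00, centroid at (60.00, 80.00).
hole: A = −π·34² = -3631.68, centroid at (63.00, 101.00).
ΣA = 15568.32 in²
ΣAX̄ = (19200.00)(60.00) + (-3631.68)(63.00) = 923204.09 in³
ΣAȲ = (19200.00)(80.00) + (-3631.68)(101.00) = 1169200.21 in³
X̄ = 923204.09 / 15568.32 = 59.30 in
Ȳ = 1169200.21 / 15568.32 = 75.10 in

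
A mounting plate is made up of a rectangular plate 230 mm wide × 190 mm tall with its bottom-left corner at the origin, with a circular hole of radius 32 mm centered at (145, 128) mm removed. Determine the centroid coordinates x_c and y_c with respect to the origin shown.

plate: A = 230 × 190 = 43700.00, centroid at (115.00, 95.00).
hole: A = −π·32² = -3216.99, centroid at (145.00, 128.00).
ΣA = 40483.01 mm², ΣAx_c = 4559036.32 mm³, ΣAy_c = 3739725.17 mm³.
x_c = 4559036.32/40483.01 = 112.62 mm; y_c = 3739725.17/40483.01 = 92.38 mm.

x_c = 112.62 mm, y_c = 92.38 mm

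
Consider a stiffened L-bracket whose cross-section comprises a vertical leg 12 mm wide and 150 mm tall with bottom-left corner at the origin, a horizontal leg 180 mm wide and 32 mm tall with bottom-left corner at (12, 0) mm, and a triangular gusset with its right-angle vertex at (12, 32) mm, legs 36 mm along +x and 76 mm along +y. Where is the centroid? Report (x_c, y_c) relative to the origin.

Part | A | x̄ᵢ | ȳᵢ | A·x̄ᵢ | A·ȳᵢ
vertical leg | 1800.00 | 6.00 | 75.00 | 10800.00 | 135000.00
horizontal leg | 5760.00 | 102.00 | 16.00 | 587520.00 | 92160.00
gusset | 1368.00 | 24.00 | 57.33 | 32832.00 | 78432.00
Σ | 8928.00 |  |  | 631152.00 | 305592.00
x_c = 631152.00 / 8928.00 = 70.69 mm
y_c = 305592.00 / 8928.00 = 34.23 mm

x_c = 70.69 mm, y_c = 34.23 mm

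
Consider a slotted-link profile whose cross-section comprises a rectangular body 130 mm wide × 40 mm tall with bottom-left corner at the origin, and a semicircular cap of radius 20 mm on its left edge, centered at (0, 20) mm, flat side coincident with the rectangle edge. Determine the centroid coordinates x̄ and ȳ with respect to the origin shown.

x̄ = 57.08 mm, ȳ = 20.00 mm

rectangular body: A = 130 × 40 = 5200.00, centroid at (65.00, 20.00).
semicircular end: A = ½π·20² = 628.32, centroid at (-8.49, 20.00).
ΣA = 5828.32 mm², ΣAx̄ = 332666.67 mm³, ΣAȳ = 116566.37 mm³.
x̄ = 332666.67/5828.32 = 57.08 mm; ȳ = 116566.37/5828.32 = 20.00 mm.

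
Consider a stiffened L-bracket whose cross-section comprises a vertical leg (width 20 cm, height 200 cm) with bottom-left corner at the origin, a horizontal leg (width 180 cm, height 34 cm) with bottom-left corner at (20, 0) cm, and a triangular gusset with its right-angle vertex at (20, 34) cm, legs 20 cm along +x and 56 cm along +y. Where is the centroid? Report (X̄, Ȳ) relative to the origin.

X̄ = 68.18 cm, Ȳ = 49.96 cm

vertical leg: A = 20 × 200 = 4000.00, centroid at (10.00, 100.00).
horizontal leg: A = 180 × 34 = 6120.00, centroid at (110.00, 17.00).
gusset: A = ½·20·56 = 560.00, centroid at (26.67, 52.67).
ΣA = 10680.00 cm², ΣAX̄ = 728133.33 cm³, ΣAȲ = 533533.33 cm³.
X̄ = 728133.33/10680.00 = 68.18 cm; Ȳ = 533533.33/10680.00 = 49.96 cm.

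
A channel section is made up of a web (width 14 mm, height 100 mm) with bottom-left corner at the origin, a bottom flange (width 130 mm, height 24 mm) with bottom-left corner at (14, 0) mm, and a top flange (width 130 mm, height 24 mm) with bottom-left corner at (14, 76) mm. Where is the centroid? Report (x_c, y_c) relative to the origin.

x_c = 65.81 mm, y_c = 50.00 mm

Part | A | x̄ᵢ | ȳᵢ | A·x̄ᵢ | A·ȳᵢ
web | 1400.00 | 7.00 | 50.00 | 9800.00 | 70000.00
bottom flange | 3120.00 | 79.00 | 12.00 | 246480.00 | 37440.00
top flange | 3120.00 | 79.00 | 88.00 | 246480.00 | 274560.00
Σ | 7640.00 |  |  | 502760.00 | 382000.00
x_c = 502760.00 / 7640.00 = 65.81 mm
y_c = 382000.00 / 7640.00 = 50.00 mm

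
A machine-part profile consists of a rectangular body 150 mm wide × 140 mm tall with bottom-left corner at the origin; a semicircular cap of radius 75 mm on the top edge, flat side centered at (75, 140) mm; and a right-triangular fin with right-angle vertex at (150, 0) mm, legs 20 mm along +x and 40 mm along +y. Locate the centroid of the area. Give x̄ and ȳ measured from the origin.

rectangular body: A = 150 × 140 = 21000.00, centroid at (75.00, 70.00).
semicircular top: A = ½π·75² = 8835.73, centroid at (75.00, 171.83).
triangular fin: A = ½·20·40 = 400.00, centroid at (156.67, 13.33).
ΣA = 30235.73 mm², ΣAx̄ = 2300346.37 mm³, ΣAȳ = 2993585.44 mm³.
x̄ = 2300346.37/30235.73 = 76.08 mm; ȳ = 2993585.44/30235.73 = 99.01 mm.

x̄ = 76.08 mm, ȳ = 99.01 mm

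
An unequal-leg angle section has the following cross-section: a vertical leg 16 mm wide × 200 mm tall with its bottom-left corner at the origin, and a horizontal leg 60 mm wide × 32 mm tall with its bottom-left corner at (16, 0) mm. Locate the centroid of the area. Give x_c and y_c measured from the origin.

vertical leg: A = 16 × 200 = 3200.00, centroid at (8.00, 100.00).
horizontal leg: A = 60 × 32 = 1920.00, centroid at (46.00, 16.00).
ΣA = 5120.00 mm², ΣAx_c = 113920.00 mm³, ΣAy_c = 350720.00 mm³.
x_c = 113920.00/5120.00 = 22.25 mm; y_c = 350720.00/5120.00 = 68.50 mm.

x_c = 22.25 mm, y_c = 68.50 mm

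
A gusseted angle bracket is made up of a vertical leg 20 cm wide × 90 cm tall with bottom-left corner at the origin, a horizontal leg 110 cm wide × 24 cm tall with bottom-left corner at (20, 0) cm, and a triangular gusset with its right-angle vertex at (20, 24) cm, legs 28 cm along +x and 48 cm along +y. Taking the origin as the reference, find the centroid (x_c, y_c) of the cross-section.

vertical leg: A = 20 × 90 = 1800.00, centroid at (10.00, 45.00).
horizontal leg: A = 110 × 24 = 2640.00, centroid at (75.00, 12.00).
gusset: A = ½·28·48 = 672.00, centroid at (29.33, 40.00).
ΣA = 5112.00 cm²
ΣAx_c = (1800.00)(10.00) + (2640.00)(75.00) + (672.00)(29.33) = 235712.00 cm³
ΣAy_c = (1800.00)(45.00) + (2640.00)(12.00) + (672.00)(40.00) = 139560.00 cm³
x_c = 235712.00 / 5112.00 = 46.11 cm
y_c = 139560.00 / 5112.00 = 27.30 cm

x_c = 46.11 cm, y_c = 27.30 cm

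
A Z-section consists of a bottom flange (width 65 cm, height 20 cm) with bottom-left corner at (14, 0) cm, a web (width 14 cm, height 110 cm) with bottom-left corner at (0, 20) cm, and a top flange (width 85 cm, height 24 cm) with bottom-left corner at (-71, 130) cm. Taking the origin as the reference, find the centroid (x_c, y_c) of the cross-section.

x_c = 2.68 cm, y_c = 85.69 cm

bottom flange: A = 65 × 20 = 1300.00, centroid at (46.50, 10.00).
web: A = 14 × 110 = 1540.00, centroid at (7.00, 75.00).
top flange: A = 85 × 24 = 2040.00, centroid at (-28.50, 142.00).
ΣA = 4880.00 cm²
ΣAx_c = (1300.00)(46.50) + (1540.00)(7.00) + (2040.00)(-28.50) = 13090.00 cm³
ΣAy_c = (1300.00)(10.00) + (1540.00)(75.00) + (2040.00)(142.00) = 418180.00 cm³
x_c = 13090.00 / 4880.00 = 2.68 cm
y_c = 418180.00 / 4880.00 = 85.69 cm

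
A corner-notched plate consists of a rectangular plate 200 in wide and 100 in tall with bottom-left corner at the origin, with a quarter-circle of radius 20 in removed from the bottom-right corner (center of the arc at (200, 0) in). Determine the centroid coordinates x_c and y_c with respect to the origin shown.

Part | A | x̄ᵢ | ȳᵢ | A·x̄ᵢ | A·ȳᵢ
plate | 20000.00 | 100.00 | 50.00 | 2000000.00 | 1000000.00
removed quarter-circle | -314.16 | 191.51 | 8.49 | -60165.19 | -2666.67
Σ | 19685.84 |  |  | 1939834.81 | 997333.33
x_c = 1939834.81 / 19685.84 = 98.54 in
y_c = 997333.33 / 19685.84 = 50.66 in

x_c = 98.54 in, y_c = 50.66 in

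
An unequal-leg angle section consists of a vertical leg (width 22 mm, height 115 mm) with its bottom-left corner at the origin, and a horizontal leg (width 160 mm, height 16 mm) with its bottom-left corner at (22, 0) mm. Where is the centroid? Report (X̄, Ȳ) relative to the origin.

X̄ = 56.77 mm, Ȳ = 32.60 mm

vertical leg: A = 22 × 115 = 2530.00, centroid at (11.00, 57.50).
horizontal leg: A = 160 × 16 = 2560.00, centroid at (102.00, 8.00).
ΣA = 5090.00 mm², ΣAX̄ = 288950.00 mm³, ΣAȲ = 165955.00 mm³.
X̄ = 288950.00/5090.00 = 56.77 mm; Ȳ = 165955.00/5090.00 = 32.60 mm.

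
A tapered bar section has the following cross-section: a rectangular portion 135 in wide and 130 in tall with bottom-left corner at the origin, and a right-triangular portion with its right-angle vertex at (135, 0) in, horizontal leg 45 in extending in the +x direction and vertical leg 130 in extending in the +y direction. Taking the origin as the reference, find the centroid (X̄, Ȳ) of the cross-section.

X̄ = 79.29 in, Ȳ = 61.90 in

rectangular portion: A = 135 × 130 = 17550.00, centroid at (67.50, 65.00).
triangular portion: A = ½·45·130 = 2925.00, centroid at (150.00, 43.33).
ΣA = 20475.00 in², ΣAX̄ = 1623375.00 in³, ΣAȲ = 1267500.00 in³.
X̄ = 1623375.00/20475.00 = 79.29 in; Ȳ = 1267500.00/20475.00 = 61.90 in.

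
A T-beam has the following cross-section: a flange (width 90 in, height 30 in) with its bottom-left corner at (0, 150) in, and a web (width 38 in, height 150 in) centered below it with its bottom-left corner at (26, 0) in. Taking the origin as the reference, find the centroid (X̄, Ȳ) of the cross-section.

Part | A | x̄ᵢ | ȳᵢ | A·x̄ᵢ | A·ȳᵢ
web | 5700.00 | 45.00 | 75.00 | 256500.00 | 427500.00
flange | 2700.00 | 45.00 | 165.00 | 121500.00 | 445500.00
Σ | 8400.00 |  |  | 378000.00 | 873000.00
X̄ = 378000.00 / 8400.00 = 45.00 in
Ȳ = 873000.00 / 8400.00 = 103.93 in

X̄ = 45.00 in, Ȳ = 103.93 in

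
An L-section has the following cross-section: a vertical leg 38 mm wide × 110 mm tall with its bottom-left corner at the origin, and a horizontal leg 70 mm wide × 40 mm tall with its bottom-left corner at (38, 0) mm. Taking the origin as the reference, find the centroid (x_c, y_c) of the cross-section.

x_c = 40.66 mm, y_c = 40.96 mm

vertical leg: A = 38 × 110 = 4180.00, centroid at (19.00, 55.00).
horizontal leg: A = 70 × 40 = 2800.00, centroid at (73.00, 20.00).
ΣA = 6980.00 mm²
ΣAx_c = (4180.00)(19.00) + (2800.00)(73.00) = 283820.00 mm³
ΣAy_c = (4180.00)(55.00) + (2800.00)(20.00) = 285900.00 mm³
x_c = 283820.00 / 6980.00 = 40.66 mm
y_c = 285900.00 / 6980.00 = 40.96 mm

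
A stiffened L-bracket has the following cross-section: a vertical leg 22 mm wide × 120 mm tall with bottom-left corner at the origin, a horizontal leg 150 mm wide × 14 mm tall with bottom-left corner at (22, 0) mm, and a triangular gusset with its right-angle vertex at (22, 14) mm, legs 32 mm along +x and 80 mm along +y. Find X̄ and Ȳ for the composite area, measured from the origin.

X̄ = 45.61 mm, Ȳ = 37.40 mm

vertical leg: A = 22 × 120 = 2640.00, centroid at (11.00, 60.00).
horizontal leg: A = 150 × 14 = 2100.00, centroid at (97.00, 7.00).
gusset: A = ½·32·80 = 1280.00, centroid at (32.67, 40.67).
ΣA = 6020.00 mm²
ΣAX̄ = (2640.00)(11.00) + (2100.00)(97.00) + (1280.00)(32.67) = 274553.33 mm³
ΣAȲ = (2640.00)(60.00) + (2100.00)(7.00) + (1280.00)(40.67) = 225153.33 mm³
X̄ = 274553.33 / 6020.00 = 45.61 mm
Ȳ = 225153.33 / 6020.00 = 37.40 mm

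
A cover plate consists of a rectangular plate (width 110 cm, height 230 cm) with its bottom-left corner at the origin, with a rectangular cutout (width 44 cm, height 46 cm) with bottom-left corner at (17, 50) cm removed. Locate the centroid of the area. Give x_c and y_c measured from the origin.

x_c = 56.39 cm, y_c = 118.65 cm

plate: A = 110 × 230 = 25300.00, centroid at (55.00, 115.00).
hole: A = −(44 × 46) = -2024.00, centroid at (39.00, 73.00).
ΣA = 23276.00 cm²
ΣAx_c = (25300.00)(55.00) + (-2024.00)(39.00) = 1312564.00 cm³
ΣAy_c = (25300.00)(115.00) + (-2024.00)(73.00) = 2761748.00 cm³
x_c = 1312564.00 / 23276.00 = 56.39 cm
y_c = 2761748.00 / 23276.00 = 118.65 cm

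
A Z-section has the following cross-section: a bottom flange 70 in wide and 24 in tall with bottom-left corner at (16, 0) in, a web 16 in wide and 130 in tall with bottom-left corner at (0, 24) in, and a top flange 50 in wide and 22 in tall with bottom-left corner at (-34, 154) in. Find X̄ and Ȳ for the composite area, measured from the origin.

X̄ = 19.02 in, Ȳ = 79.58 in

bottom flange: A = 70 × 24 = 1680.00, centroid at (51.00, 12.00).
web: A = 16 × 130 = 2080.00, centroid at (8.00, 89.00).
top flange: A = 50 × 22 = 1100.00, centroid at (-9.00, 165.00).
ΣA = 4860.00 in², ΣAX̄ = 92420.00 in³, ΣAȲ = 386780.00 in³.
X̄ = 92420.00/4860.00 = 19.02 in; Ȳ = 386780.00/4860.00 = 79.58 in.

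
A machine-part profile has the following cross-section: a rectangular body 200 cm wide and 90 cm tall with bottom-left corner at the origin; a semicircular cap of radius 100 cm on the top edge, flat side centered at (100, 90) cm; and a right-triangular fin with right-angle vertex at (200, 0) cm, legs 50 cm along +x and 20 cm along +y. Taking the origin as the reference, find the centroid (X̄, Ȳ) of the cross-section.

Part | A | x̄ᵢ | ȳᵢ | A·x̄ᵢ | A·ȳᵢ
rectangular body | 18000.00 | 100.00 | 45.00 | 1800000.00 | 810000.00
semicircular top | 15707.96 | 100.00 | 132.44 | 1570796.33 | 2080383.36
triangular fin | 500.00 | 216.67 | 6.67 | 108333.33 | 3333.33
Σ | 34207.96 |  |  | 3479129.66 | 2893716.69
X̄ = 3479129.66 / 34207.96 = 101.71 cm
Ȳ = 2893716.69 / 34207.96 = 84.59 cm

X̄ = 101.71 cm, Ȳ = 84.59 cm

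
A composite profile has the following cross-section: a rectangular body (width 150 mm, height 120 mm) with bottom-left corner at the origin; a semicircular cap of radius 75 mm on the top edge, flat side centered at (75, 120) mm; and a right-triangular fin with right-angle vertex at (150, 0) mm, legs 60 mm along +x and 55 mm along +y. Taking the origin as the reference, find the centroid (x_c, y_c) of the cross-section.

x_c = 80.50 mm, y_c = 86.07 mm

rectangular body: A = 150 × 120 = 18000.00, centroid at (75.00, 60.00).
semicircular top: A = ½π·75² = 8835.73, centroid at (75.00, 151.83).
triangular fin: A = ½·60·55 = 1650.00, centroid at (170.00, 18.33).
ΣA = 28485.73 mm², ΣAx_c = 2293179.70 mm³, ΣAy_c = 2451787.52 mm³.
x_c = 2293179.70/28485.73 = 80.50 mm; y_c = 2451787.52/28485.73 = 86.07 mm.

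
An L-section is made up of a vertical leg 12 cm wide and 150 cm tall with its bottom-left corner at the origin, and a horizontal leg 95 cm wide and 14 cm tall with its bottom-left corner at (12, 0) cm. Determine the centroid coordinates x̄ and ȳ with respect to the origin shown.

vertical leg: A = 12 × 150 = 1800.00, centroid at (6.00, 75.00).
horizontal leg: A = 95 × 14 = 1330.00, centroid at (59.50, 7.00).
ΣA = 3130.00 cm², ΣAx̄ = 89935.00 cm³, ΣAȳ = 144310.00 cm³.
x̄ = 89935.00/3130.00 = 28.73 cm; ȳ = 144310.00/3130.00 = 46.11 cm.

x̄ = 28.73 cm, ȳ = 46.11 cm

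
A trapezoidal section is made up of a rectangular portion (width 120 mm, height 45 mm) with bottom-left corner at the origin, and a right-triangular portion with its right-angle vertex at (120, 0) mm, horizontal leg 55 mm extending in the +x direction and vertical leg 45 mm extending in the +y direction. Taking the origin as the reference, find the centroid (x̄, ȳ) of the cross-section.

rectangular portion: A = 120 × 45 = 5400.00, centroid at (60.00, 22.50).
triangular portion: A = ½·55·45 = 1237.50, centroid at (138.33, 15.00).
ΣA = 6637.50 mm²
ΣAx̄ = (5400.00)(60.00) + (1237.50)(138.33) = 495187.50 mm³
ΣAȳ = (5400.00)(22.50) + (1237.50)(15.00) = 140062.50 mm³
x̄ = 495187.50 / 6637.50 = 74.60 mm
ȳ = 140062.50 / 6637.50 = 21.10 mm

x̄ = 74.60 mm, ȳ = 21.10 mm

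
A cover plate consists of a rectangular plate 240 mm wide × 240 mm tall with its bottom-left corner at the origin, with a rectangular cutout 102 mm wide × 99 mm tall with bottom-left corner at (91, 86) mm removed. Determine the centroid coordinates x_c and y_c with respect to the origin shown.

x_c = 115.32 mm, y_c = 116.71 mm

plate: A = 240 × 240 = 57600.00, centroid at (120.00, 120.00).
hole: A = −(102 × 99) = -10098.00, centroid at (142.00, 135.50).
ΣA = 47502.00 mm², ΣAx_c = 5478084.00 mm³, ΣAy_c = 5543721.00 mm³.
x_c = 5478084.00/47502.00 = 115.32 mm; y_c = 5543721.00/47502.00 = 116.71 mm.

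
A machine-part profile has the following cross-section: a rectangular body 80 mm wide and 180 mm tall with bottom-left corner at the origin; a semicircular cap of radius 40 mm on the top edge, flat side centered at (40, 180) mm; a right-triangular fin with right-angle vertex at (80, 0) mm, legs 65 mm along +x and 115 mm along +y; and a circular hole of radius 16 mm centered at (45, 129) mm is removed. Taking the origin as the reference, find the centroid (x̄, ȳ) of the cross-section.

x̄ = 51.41 mm, ȳ = 92.24 mm

rectangular body: A = 80 × 180 = 14400.00, centroid at (40.00, 90.00).
semicircular top: A = ½π·40² = 2513.27, centroid at (40.00, 196.98).
triangular fin: A = ½·65·115 = 3737.50, centroid at (101.67, 38.33).
hole: A = −π·16² = -804.25, centroid at (45.00, 129.00).
ΣA = 19846.53 mm², ΣAx̄ = 1020318.98 mm³, ΣAȳ = 1830578.89 mm³.
x̄ = 1020318.98/19846.53 = 51.41 mm; ȳ = 1830578.89/19846.53 = 92.24 mm.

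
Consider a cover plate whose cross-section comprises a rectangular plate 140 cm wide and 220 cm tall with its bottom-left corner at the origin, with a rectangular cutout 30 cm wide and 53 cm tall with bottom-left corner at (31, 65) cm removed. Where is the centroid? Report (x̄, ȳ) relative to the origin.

x̄ = 71.31 cm, ȳ = 111.01 cm

plate: A = 140 × 220 = 30800.00, centroid at (70.00, 110.00).
hole: A = −(30 × 53) = -1590.00, centroid at (46.00, 91.50).
ΣA = 29210.00 cm²
ΣAx̄ = (30800.00)(70.00) + (-1590.00)(46.00) = 2082860.00 cm³
ΣAȳ = (30800.00)(110.00) + (-1590.00)(91.50) = 3242515.00 cm³
x̄ = 2082860.00 / 29210.00 = 71.31 cm
ȳ = 3242515.00 / 29210.00 = 111.01 cm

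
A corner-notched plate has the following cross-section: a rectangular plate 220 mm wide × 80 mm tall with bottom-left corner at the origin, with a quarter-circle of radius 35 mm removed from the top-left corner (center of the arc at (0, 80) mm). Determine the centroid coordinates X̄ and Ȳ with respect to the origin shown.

Part | A | x̄ᵢ | ȳᵢ | A·x̄ᵢ | A·ȳᵢ
plate | 17600.00 | 110.00 | 40.00 | 1936000.00 | 704000.00
removed quarter-circle | -962.11 | 14.85 | 65.15 | -14291.67 | -62677.35
Σ | 16637.89 |  |  | 1921708.33 | 641322.65
X̄ = 1921708.33 / 16637.89 = 115.50 mm
Ȳ = 641322.65 / 16637.89 = 38.55 mm

X̄ = 115.50 mm, Ȳ = 38.55 mm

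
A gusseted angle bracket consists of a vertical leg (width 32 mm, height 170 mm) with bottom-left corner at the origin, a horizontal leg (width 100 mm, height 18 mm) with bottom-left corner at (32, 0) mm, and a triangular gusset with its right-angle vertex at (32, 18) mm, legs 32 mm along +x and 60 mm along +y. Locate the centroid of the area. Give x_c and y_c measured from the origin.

vertical leg: A = 32 × 170 = 5440.00, centroid at (16.00, 85.00).
horizontal leg: A = 100 × 18 = 1800.00, centroid at (82.00, 9.00).
gusset: A = ½·32·60 = 960.00, centroid at (42.67, 38.00).
ΣA = 8200.00 mm²
ΣAx_c = (5440.00)(16.00) + (1800.00)(82.00) + (960.00)(42.67) = 275600.00 mm³
ΣAy_c = (5440.00)(85.00) + (1800.00)(9.00) + (960.00)(38.00) = 515080.00 mm³
x_c = 275600.00 / 8200.00 = 33.61 mm
y_c = 515080.00 / 8200.00 = 62.81 mm

x_c = 33.61 mm, y_c = 62.81 mm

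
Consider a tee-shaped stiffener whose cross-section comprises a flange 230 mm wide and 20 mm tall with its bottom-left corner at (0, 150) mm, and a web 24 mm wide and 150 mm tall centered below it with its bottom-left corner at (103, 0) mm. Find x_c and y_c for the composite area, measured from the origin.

x_c = 115.00 mm, y_c = 122.68 mm

web: A = 24 × 150 = 3600.00, centroid at (115.00, 75.00).
flange: A = 230 × 20 = 4600.00, centroid at (115.00, 160.00).
ΣA = 8200.00 mm², ΣAx_c = 943000.00 mm³, ΣAy_c = 1006000.00 mm³.
x_c = 943000.00/8200.00 = 115.00 mm; y_c = 1006000.00/8200.00 = 122.68 mm.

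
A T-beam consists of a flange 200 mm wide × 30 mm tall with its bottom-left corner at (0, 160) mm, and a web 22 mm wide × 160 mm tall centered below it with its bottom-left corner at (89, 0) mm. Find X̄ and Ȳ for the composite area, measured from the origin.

web: A = 22 × 160 = 3520.00, centroid at (100.00, 80.00).
flange: A = 200 × 30 = 6000.00, centroid at (100.00, 175.00).
ΣA = 9520.00 mm²
ΣAX̄ = (3520.00)(100.00) + (6000.00)(100.00) = 952000.00 mm³
ΣAȲ = (3520.00)(80.00) + (6000.00)(175.00) = 1331600.00 mm³
X̄ = 952000.00 / 9520.00 = 100.00 mm
Ȳ = 1331600.00 / 9520.00 = 139.87 mm

X̄ = 100.00 mm, Ȳ = 139.87 mm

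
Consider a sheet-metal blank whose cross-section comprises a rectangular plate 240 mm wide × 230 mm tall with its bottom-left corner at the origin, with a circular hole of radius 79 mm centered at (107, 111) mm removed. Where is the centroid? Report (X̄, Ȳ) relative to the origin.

X̄ = 127.16 mm, Ȳ = 117.20 mm

plate: A = 240 × 230 = 55200.00, centroid at (120.00, 115.00).
hole: A = −π·79² = -19606.68, centroid at (107.00, 111.00).
ΣA = 35593.32 mm²
ΣAX̄ = (55200.00)(120.00) + (-19606.68)(107.00) = 4526085.27 mm³
ΣAȲ = (55200.00)(115.00) + (-19606.68)(111.00) = 4171658.55 mm³
X̄ = 4526085.27 / 35593.32 = 127.16 mm
Ȳ = 4171658.55 / 35593.32 = 117.20 mm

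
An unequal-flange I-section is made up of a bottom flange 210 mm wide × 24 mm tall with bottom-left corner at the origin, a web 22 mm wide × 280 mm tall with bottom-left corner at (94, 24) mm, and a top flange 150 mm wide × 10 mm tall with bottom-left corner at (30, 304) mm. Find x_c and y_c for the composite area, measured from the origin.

bottom flange: A = 210 × 24 = 5040.00, centroid at (105.00, 12.00).
web: A = 22 × 280 = 6160.00, centroid at (105.00, 164.00).
top flange: A = 150 × 10 = 1500.00, centroid at (105.00, 309.00).
ΣA = 12700.00 mm², ΣAx_c = 1333500.00 mm³, ΣAy_c = 1534220.00 mm³.
x_c = 1333500.00/12700.00 = 105.00 mm; y_c = 1534220.00/12700.00 = 120.80 mm.

x_c = 105.00 mm, y_c = 120.80 mm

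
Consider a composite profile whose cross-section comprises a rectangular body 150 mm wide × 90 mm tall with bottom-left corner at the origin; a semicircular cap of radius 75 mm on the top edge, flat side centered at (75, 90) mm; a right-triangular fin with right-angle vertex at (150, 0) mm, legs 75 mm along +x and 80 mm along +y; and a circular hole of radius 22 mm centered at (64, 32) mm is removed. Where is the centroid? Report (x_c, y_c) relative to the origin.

rectangular body: A = 150 × 90 = 13500.00, centroid at (75.00, 45.00).
semicircular top: A = ½π·75² = 8835.73, centroid at (75.00, 121.83).
triangular fin: A = ½·75·80 = 3000.00, centroid at (175.00, 26.67).
hole: A = −π·22² = -1520.53, centroid at (64.00, 32.00).
ΣA = 23815.20 mm², ΣAx_c = 2102865.73 mm³, ΣAy_c = 1715308.65 mm³.
x_c = 2102865.73/23815.20 = 88.30 mm; y_c = 1715308.65/23815.20 = 72.03 mm.

x_c = 88.30 mm, y_c = 72.03 mm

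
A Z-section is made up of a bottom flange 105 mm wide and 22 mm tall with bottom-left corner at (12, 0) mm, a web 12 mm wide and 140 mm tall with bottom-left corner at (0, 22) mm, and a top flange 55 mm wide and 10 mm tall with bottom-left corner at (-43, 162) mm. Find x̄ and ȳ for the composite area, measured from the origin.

bottom flange: A = 105 × 22 = 2310.00, centroid at (64.50, 11.00).
web: A = 12 × 140 = 1680.00, centroid at (6.00, 92.00).
top flange: A = 55 × 10 = 550.00, centroid at (-15.50, 167.00).
ΣA = 4540.00 mm²
ΣAx̄ = (2310.00)(64.50) + (1680.00)(6.00) + (550.00)(-15.50) = 150550.00 mm³
ΣAȳ = (2310.00)(11.00) + (1680.00)(92.00) + (550.00)(167.00) = 271820.00 mm³
x̄ = 150550.00 / 4540.00 = 33.16 mm
ȳ = 271820.00 / 4540.00 = 59.87 mm

x̄ = 33.16 mm, ȳ = 59.87 mm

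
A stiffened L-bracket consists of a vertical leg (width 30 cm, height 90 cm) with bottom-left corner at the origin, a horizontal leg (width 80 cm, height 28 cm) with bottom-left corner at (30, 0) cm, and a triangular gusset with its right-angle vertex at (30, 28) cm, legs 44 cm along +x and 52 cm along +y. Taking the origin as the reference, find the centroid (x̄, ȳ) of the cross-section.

vertical leg: A = 30 × 90 = 2700.00, centroid at (15.00, 45.00).
horizontal leg: A = 80 × 28 = 2240.00, centroid at (70.00, 14.00).
gusset: A = ½·44·52 = 1144.00, centroid at (44.67, 45.33).
ΣA = 6084.00 cm², ΣAx̄ = 248398.67 cm³, ΣAȳ = 204721.33 cm³.
x̄ = 248398.67/6084.00 = 40.83 cm; ȳ = 204721.33/6084.00 = 33.65 cm.

x̄ = 40.83 cm, ȳ = 33.65 cm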